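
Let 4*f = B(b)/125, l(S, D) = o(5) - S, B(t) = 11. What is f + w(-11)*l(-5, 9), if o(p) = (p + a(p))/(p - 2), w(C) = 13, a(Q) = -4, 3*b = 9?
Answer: 104033/1500 ≈ 69.355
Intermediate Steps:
b = 3 (b = (1/3)*9 = 3)
o(p) = (-4 + p)/(-2 + p) (o(p) = (p - 4)/(p - 2) = (-4 + p)/(-2 + p))
l(S, D) = 1/3 - S (l(S, D) = (-4 + 5)/(-2 + 5) - S = 1/3 - S)
f = 11/500 (f = (11/125)/4 = (11*(1/125))/4 = (1/4)*(11/125) = 11/500 ≈ 0.022000)
f + w(-11)*l(-5, 9) = 11/500 + 13*(1/3 - 1*(-5)) = 11/500 + 13*(1/3 + 5) = 11/500 + 13*(16/3) = 11/500 + 208/3 = 104033/1500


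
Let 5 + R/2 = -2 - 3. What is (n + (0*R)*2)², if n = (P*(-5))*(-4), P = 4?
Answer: 6400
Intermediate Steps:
R = -20 (R = -10 + 2*(-2 - 3) = -10 + 2*(-5) = -10 - 10 = -20)
n = 80 (n = (4*(-5))*(-4) = -20*(-4) = 80)
(n + (0*R)*2)² = (80 + (0*(-20))*2)² = (80 + 0*2)² = (80 + 0)² = 80² = 6400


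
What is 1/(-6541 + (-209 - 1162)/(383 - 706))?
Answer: -323/2111372 ≈ -0.00015298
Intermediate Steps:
1/(-6541 + (-209 - 1162)/(383 - 706)) = 1/(-6541 - 1371/(-323)) = 1/(-6541 - 1371*(-1/323)) = 1/(-6541 + 1371/323) = 1/(-2111372/323) = -323/2111372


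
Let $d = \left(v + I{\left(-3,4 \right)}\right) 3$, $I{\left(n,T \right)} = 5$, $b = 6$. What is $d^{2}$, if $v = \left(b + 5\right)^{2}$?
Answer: $142884$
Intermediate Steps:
$v = 121$ ($v = \left(6 + 5\right)^{2} = 11^{2} = 121$)
$d = 378$ ($d = \left(121 + 5\right) 3 = 126 \cdot 3 = 378$)
$d^{2} = 378^{2} = 142884$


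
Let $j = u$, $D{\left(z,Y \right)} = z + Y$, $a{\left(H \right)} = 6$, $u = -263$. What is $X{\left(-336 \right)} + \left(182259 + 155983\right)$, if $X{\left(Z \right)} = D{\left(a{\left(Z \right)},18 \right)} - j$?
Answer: $338529$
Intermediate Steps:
$D{\left(z,Y \right)} = Y + z$
$j = -263$
$X{\left(Z \right)} = 287$ ($X{\left(Z \right)} = \left(18 + 6\right) - -263 = 24 + 263 = 287$)
$X{\left(-336 \right)} + \left(182259 + 155983\right) = 287 + \left(182259 + 155983\right) = 287 + 338242 = 338529$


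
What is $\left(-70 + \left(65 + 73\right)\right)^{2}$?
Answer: $4624$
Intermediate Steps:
$\left(-70 + \left(65 + 73\right)\right)^{2} = \left(-70 + 138\right)^{2} = 68^{2} = 4624$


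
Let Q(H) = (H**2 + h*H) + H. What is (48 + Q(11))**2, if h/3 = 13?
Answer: 370881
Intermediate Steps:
h = 39 (h = 3*13 = 39)
Q(H) = H**2 + 40*H (Q(H) = (H**2 + 39*H) + H = H**2 + 40*H)
(48 + Q(11))**2 = (48 + 11*(40 + 11))**2 = (48 + 11*51)**2 = (48 + 561)**2 = 609**2 = 370881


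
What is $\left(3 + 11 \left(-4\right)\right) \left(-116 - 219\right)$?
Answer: $13735$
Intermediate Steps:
$\left(3 + 11 \left(-4\right)\right) \left(-116 - 219\right) = \left(3 - 44\right) \left(-335\right) = \left(-41\right) \left(-335\right) = 13735$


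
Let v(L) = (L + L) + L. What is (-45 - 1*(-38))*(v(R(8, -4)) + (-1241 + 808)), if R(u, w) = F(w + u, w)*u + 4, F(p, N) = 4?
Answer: 2275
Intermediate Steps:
R(u, w) = 4 + 4*u (R(u, w) = 4*u + 4 = 4 + 4*u)
v(L) = 3*L (v(L) = 2*L + L = 3*L)
(-45 - 1*(-38))*(v(R(8, -4)) + (-1241 + 808)) = (-45 - 1*(-38))*(3*(4 + 4*8) + (-1241 + 808)) = (-45 + 38)*(3*(4 + 32) - 433) = -7*(3*36 - 433) = -7*(108 - 433) = -7*(-325) = 2275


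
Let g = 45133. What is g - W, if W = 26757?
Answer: 18376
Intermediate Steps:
g - W = 45133 - 1*26757 = 45133 - 26757 = 18376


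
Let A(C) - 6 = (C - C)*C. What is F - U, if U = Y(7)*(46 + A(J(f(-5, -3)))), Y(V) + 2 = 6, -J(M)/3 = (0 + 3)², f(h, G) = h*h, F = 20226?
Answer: 20018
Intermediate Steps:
f(h, G) = h²
J(M) = -27 (J(M) = -3*(0 + 3)² = -3*3² = -3*9 = -27)
A(C) = 6 (A(C) = 6 + (C - C)*C = 6 + 0*C = 6 + 0 = 6)
Y(V) = 4 (Y(V) = -2 + 6 = 4)
U = 208 (U = 4*(46 + 6) = 4*52 = 208)
F - U = 20226 - 1*208 = 20226 - 208 = 20018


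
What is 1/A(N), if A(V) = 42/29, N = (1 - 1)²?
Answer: 29/42 ≈ 0.69048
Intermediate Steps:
N = 0 (N = 0² = 0)
A(V) = 42/29 (A(V) = 42*(1/29) = 42/29)
1/A(N) = 1/(42/29) = 29/42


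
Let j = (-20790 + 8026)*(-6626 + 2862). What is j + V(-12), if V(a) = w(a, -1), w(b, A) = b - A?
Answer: 48043685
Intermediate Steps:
V(a) = 1 + a (V(a) = a - 1*(-1) = a + 1 = 1 + a)
j = 48043696 (j = -12764*(-3764) = 48043696)
j + V(-12) = 48043696 + (1 - 12) = 48043696 - 11 = 48043685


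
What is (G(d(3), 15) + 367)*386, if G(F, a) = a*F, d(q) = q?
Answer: 159032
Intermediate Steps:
G(F, a) = F*a
(G(d(3), 15) + 367)*386 = (3*15 + 367)*386 = (45 + 367)*386 = 412*386 = 159032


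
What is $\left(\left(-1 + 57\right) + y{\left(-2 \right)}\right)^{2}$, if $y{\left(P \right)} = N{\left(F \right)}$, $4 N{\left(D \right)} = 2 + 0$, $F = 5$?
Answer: $\frac{12769}{4} \approx 3192.3$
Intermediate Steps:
$N{\left(D \right)} = \frac{1}{2}$ ($N{\left(D \right)} = \frac{2 + 0}{4} = \frac{1}{4} \cdot 2 = \frac{1}{2}$)
$y{\left(P \right)} = \frac{1}{2}$
$\left(\left(-1 + 57\right) + y{\left(-2 \right)}\right)^{2} = \left(\left(-1 + 57\right) + \frac{1}{2}\right)^{2} = \left(56 + \frac{1}{2}\right)^{2} = \left(\frac{113}{2}\right)^{2} = \frac{12769}{4}$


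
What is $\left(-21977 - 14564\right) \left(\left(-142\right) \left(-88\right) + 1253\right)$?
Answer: $-502402209$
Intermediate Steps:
$\left(-21977 - 14564\right) \left(\left(-142\right) \left(-88\right) + 1253\right) = - 36541 \left(12496 + 1253\right) = \left(-36541\right) 13749 = -502402209$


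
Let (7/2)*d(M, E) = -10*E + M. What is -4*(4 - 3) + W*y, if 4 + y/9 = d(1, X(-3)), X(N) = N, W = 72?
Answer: 22004/7 ≈ 3143.4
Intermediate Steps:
d(M, E) = -20*E/7 + 2*M/7 (d(M, E) = 2*(-10*E + M)/7 = 2*(M - 10*E)/7 = -20*E/7 + 2*M/7)
y = 306/7 (y = -36 + 9*(-20/7*(-3) + (2/7)*1) = -36 + 9*(60/7 + 2/7) = -36 + 9*(62/7) = -36 + 558/7 = 306/7 ≈ 43.714)
-4*(4 - 3) + W*y = -4*(4 - 3) + 72*(306/7) = -4*1 + 22032/7 = -4 + 22032/7 = 22004/7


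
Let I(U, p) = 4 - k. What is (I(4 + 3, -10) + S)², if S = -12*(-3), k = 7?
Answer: 1089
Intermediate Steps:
S = 36
I(U, p) = -3 (I(U, p) = 4 - 1*7 = 4 - 7 = -3)
(I(4 + 3, -10) + S)² = (-3 + 36)² = 33² = 1089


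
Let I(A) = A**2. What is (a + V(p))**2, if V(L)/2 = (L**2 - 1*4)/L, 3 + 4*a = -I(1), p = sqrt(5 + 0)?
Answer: 9/5 - 4*sqrt(5)/5 ≈ 0.011146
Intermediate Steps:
p = sqrt(5) ≈ 2.2361
a = -1 (a = -3/4 + (-1*1**2)/4 = -3/4 + (-1*1)/4 = -3/4 + (1/4)*(-1) = -3/4 - 1/4 = -1)
V(L) = 2*(-4 + L**2)/L (V(L) = 2*((L**2 - 1*4)/L) = 2*((L**2 - 4)/L) = 2*((-4 + L**2)/L) = 2*(-4 + L**2)/L)
(a + V(p))**2 = (-1 + (-8*sqrt(5)/5 + 2*sqrt(5)))**2 = (-1 + 2*sqrt(5)/5)**2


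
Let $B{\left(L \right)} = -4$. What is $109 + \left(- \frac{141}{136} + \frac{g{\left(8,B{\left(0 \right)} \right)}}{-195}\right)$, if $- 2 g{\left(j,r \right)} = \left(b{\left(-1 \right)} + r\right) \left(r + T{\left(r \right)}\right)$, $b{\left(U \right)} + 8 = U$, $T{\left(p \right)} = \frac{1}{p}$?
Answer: $\frac{110267}{1020} \approx 108.1$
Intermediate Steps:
$b{\left(U \right)} = -8 + U$
$g{\left(j,r \right)} = - \frac{\left(-9 + r\right) \left(r + \frac{1}{r}\right)}{2}$ ($g{\left(j,r \right)} = - \frac{\left(\left(-8 - 1\right) + r\right) \left(r + \frac{1}{r}\right)}{2} = - \frac{\left(-9 + r\right) \left(r + \frac{1}{r}\right)}{2}$)
$109 + \left(- \frac{141}{136} + \frac{g{\left(8,B{\left(0 \right)} \right)}}{-195}\right) = 109 - \left(\frac{141}{136} - \frac{\frac{1}{2} \frac{1}{-4} \left(9 - 4 \left(-1 - \left(-4\right)^{2} + 9 \left(-4\right)\right)\right)}{-195}\right) = 109 - \left(\frac{141}{136} - \frac{1}{2} \left(- \frac{1}{4}\right) \left(9 - 4 \left(-1 - 16 - 36\right)\right) \left(- \frac{1}{195}\right)\right) = 109 - \left(\frac{141}{136} - \frac{1}{2} \left(- \frac{1}{4}\right) \left(9 - -212\right) \left(- \frac{1}{195}\right)\right) = 109 - \left(\frac{141}{136} - \frac{1}{2} \left(- \frac{1}{4}\right) \left(9 + 212\right) \left(- \frac{1}{195}\right)\right) = 109 - \left(\frac{141}{136} - \frac{1}{2} \left(- \frac{1}{4}\right) 221 \left(- \frac{1}{195}\right)\right) = 109 - \frac{913}{1020} = \frac{110267}{1020}$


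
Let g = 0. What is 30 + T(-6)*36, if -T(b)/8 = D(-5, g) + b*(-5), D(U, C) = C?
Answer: -8610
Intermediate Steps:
T(b) = 40*b (T(b) = -8*(0 + b*(-5)) = -8*(0 - 5*b) = -(-40)*b = 40*b)
30 + T(-6)*36 = 30 + (40*(-6))*36 = 30 - 240*36 = 30 - 8640 = -8610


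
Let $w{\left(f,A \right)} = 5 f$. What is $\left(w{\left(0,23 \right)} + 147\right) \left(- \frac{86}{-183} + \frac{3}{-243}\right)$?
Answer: $\frac{110789}{1647} \approx 67.267$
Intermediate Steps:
$\left(w{\left(0,23 \right)} + 147\right) \left(- \frac{86}{-183} + \frac{3}{-243}\right) = \left(5 \cdot 0 + 147\right) \left(- \frac{86}{-183} + \frac{3}{-243}\right) = \left(0 + 147\right) \left(\left(-86\right) \left(- \frac{1}{183}\right) + 3 \left(- \frac{1}{243}\right)\right) = 147 \left(\frac{86}{183} - \frac{1}{81}\right) = 147 \cdot \frac{2261}{4941} = \frac{110789}{1647}$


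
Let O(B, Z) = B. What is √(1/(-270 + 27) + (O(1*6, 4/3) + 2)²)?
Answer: √46653/27 ≈ 7.9997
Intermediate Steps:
√(1/(-270 + 27) + (O(1*6, 4/3) + 2)²) = √(1/(-270 + 27) + (1*6 + 2)²) = √(1/(-243) + (6 + 2)²) = √(-1/243 + 8²) = √(-1/243 + 64) = √(15551/243) = √46653/27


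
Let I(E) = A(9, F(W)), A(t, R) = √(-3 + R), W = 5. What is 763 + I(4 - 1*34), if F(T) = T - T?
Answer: 763 + I*√3 ≈ 763.0 + 1.732*I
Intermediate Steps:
F(T) = 0
I(E) = I*√3 (I(E) = √(-3 + 0) = √(-3) = I*√3)
763 + I(4 - 1*34) = 763 + I*√3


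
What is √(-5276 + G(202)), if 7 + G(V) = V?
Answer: I*√5081 ≈ 71.281*I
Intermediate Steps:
G(V) = -7 + V
√(-5276 + G(202)) = √(-5276 + (-7 + 202)) = √(-5276 + 195) = √(-5081) = I*√5081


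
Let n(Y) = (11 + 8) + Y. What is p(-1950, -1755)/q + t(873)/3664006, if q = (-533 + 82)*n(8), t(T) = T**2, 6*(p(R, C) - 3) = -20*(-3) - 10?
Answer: 676018495/3264629346 ≈ 0.20707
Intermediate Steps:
n(Y) = 19 + Y
p(R, C) = 34/3 (p(R, C) = 3 + (-20*(-3) - 10)/6 = 3 + (60 - 10)/6 = 3 + (1/6)*50 = 3 + 25/3 = 34/3)
q = -12177 (q = (-533 + 82)*(19 + 8) = -451*27 = -12177)
p(-1950, -1755)/q + t(873)/3664006 = (34/3)/(-12177) + 873**2/3664006 = (34/3)*(-1/12177) + 762129*(1/3664006) = -34/36531 + 762129/3664006 = 676018495/3264629346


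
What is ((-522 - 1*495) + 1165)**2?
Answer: 21904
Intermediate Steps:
((-522 - 1*495) + 1165)**2 = ((-522 - 495) + 1165)**2 = (-1017 + 1165)**2 = 148**2 = 21904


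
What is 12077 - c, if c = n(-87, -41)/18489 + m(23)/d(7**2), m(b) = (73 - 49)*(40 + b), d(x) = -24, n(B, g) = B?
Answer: 74818849/6163 ≈ 12140.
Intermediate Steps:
m(b) = 960 + 24*b (m(b) = 24*(40 + b) = 960 + 24*b)
c = -388298/6163 (c = -87/18489 + (960 + 24*23)/(-24) = -87*1/18489 + (960 + 552)*(-1/24) = -29/6163 + 1512*(-1/24) = -29/6163 - 63 = -388298/6163 ≈ -63.005)
12077 - c = 12077 - 1*(-388298/6163) = 12077 + 388298/6163 = 74818849/6163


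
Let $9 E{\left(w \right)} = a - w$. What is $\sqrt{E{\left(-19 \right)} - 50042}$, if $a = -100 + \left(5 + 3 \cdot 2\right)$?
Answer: $\frac{4 i \sqrt{28153}}{3} \approx 223.72 i$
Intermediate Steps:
$a = -89$ ($a = -100 + \left(5 + 6\right) = -100 + 11 = -89$)
$E{\left(w \right)} = - \frac{89}{9} - \frac{w}{9}$ ($E{\left(w \right)} = \frac{-89 - w}{9} = - \frac{89}{9} - \frac{w}{9}$)
$\sqrt{E{\left(-19 \right)} - 50042} = \sqrt{\left(- \frac{89}{9} - - \frac{19}{9}\right) - 50042} = \sqrt{\left(- \frac{89}{9} + \frac{19}{9}\right) - 50042} = \sqrt{- \frac{70}{9} - 50042} = \sqrt{- \frac{450448}{9}} = \frac{4 i \sqrt{28153}}{3}$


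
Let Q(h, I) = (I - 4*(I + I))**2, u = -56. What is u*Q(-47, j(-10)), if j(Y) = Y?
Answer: -274400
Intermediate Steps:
Q(h, I) = 49*I**2 (Q(h, I) = (I - 8*I)**2 = (-7*I)**2 = 49*I**2)
u*Q(-47, j(-10)) = -2744*(-10)**2 = -2744*100 = -56*4900 = -274400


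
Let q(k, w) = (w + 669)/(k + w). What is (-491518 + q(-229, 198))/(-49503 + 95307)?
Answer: -15237925/1419924 ≈ -10.732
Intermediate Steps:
q(k, w) = (669 + w)/(k + w)
(-491518 + q(-229, 198))/(-49503 + 95307) = (-491518 + (669 + 198)/(-229 + 198))/(-49503 + 95307) = (-491518 + 867/(-31))/45804 = (-491518 - 1/31*867)*(1/45804) = (-491518 - 867/31)*(1/45804) = -15237925/31*1/45804 = -15237925/1419924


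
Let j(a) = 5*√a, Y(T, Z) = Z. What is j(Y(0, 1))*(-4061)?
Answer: -20305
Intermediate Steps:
j(Y(0, 1))*(-4061) = (5*√1)*(-4061) = (5*1)*(-4061) = 5*(-4061) = -20305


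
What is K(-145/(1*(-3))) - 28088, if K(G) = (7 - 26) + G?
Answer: -84176/3 ≈ -28059.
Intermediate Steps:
K(G) = -19 + G
K(-145/(1*(-3))) - 28088 = (-19 - 145/(1*(-3))) - 28088 = (-19 - 145/(-3)) - 28088 = (-19 - 145*(-⅓)) - 28088 = (-19 + 145/3) - 28088 = 88/3 - 28088 = -84176/3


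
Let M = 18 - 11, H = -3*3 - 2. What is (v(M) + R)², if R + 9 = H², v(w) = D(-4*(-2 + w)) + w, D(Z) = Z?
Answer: 9801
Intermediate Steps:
H = -11 (H = -9 - 2 = -11)
M = 7
v(w) = 8 - 3*w (v(w) = -4*(-2 + w) + w = (8 - 4*w) + w = 8 - 3*w)
R = 112 (R = -9 + (-11)² = -9 + 121 = 112)
(v(M) + R)² = ((8 - 3*7) + 112)² = ((8 - 21) + 112)² = (-13 + 112)² = 99² = 9801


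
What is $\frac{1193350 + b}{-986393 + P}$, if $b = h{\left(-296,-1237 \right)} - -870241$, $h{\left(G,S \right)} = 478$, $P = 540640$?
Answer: $- \frac{294867}{63679} \approx -4.6305$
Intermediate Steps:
$b = 870719$ ($b = 478 - -870241 = 478 + 870241 = 870719$)
$\frac{1193350 + b}{-986393 + P} = \frac{1193350 + 870719}{-986393 + 540640} = \frac{2064069}{-445753} = 2064069 \left(- \frac{1}{445753}\right) = - \frac{294867}{63679}$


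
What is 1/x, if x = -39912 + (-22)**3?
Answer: -1/50560 ≈ -1.9778e-5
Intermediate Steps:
x = -50560 (x = -39912 - 10648 = -50560)
1/x = 1/(-50560) = -1/50560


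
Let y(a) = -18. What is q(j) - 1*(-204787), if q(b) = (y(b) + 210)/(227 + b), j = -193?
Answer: 3481475/17 ≈ 2.0479e+5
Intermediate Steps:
q(b) = 192/(227 + b) (q(b) = (-18 + 210)/(227 + b) = 192/(227 + b))
q(j) - 1*(-204787) = 192/(227 - 193) - 1*(-204787) = 192/34 + 204787 = 192*(1/34) + 204787 = 96/17 + 204787 = 3481475/17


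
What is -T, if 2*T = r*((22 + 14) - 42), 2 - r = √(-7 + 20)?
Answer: 6 - 3*√13 ≈ -4.8167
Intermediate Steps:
r = 2 - √13 (r = 2 - √(-7 + 20) = 2 - √13 ≈ -1.6056)
T = -6 + 3*√13 (T = ((2 - √13)*((22 + 14) - 42))/2 = ((2 - √13)*(36 - 42))/2 = ((2 - √13)*(-6))/2 = (-12 + 6*√13)/2 = -6 + 3*√13 ≈ 4.8167)
-T = -(-6 + 3*√13) = 6 - 3*√13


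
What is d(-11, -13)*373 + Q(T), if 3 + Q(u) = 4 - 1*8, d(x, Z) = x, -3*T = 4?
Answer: -4110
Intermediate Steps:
T = -4/3 (T = -⅓*4 = -4/3 ≈ -1.3333)
Q(u) = -7 (Q(u) = -3 + (4 - 1*8) = -3 + (4 - 8) = -3 - 4 = -7)
d(-11, -13)*373 + Q(T) = -11*373 - 7 = -4103 - 7 = -4110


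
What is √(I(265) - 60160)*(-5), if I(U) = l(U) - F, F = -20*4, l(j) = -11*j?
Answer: -5*I*√62995 ≈ -1254.9*I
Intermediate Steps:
F = -80
I(U) = 80 - 11*U (I(U) = -11*U - 1*(-80) = -11*U + 80 = 80 - 11*U)
√(I(265) - 60160)*(-5) = √((80 - 11*265) - 60160)*(-5) = √((80 - 2915) - 60160)*(-5) = √(-2835 - 60160)*(-5) = √(-62995)*(-5) = (I*√62995)*(-5) = -5*I*√62995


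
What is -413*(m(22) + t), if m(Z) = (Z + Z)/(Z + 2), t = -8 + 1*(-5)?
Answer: 27671/6 ≈ 4611.8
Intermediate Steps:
t = -13 (t = -8 - 5 = -13)
m(Z) = 2*Z/(2 + Z) (m(Z) = (2*Z)/(2 + Z) = 2*Z/(2 + Z))
-413*(m(22) + t) = -413*(2*22/(2 + 22) - 13) = -413*(2*22/24 - 13) = -413*(2*22*(1/24) - 13) = -413*(11/6 - 13) = -413*(-67/6) = 27671/6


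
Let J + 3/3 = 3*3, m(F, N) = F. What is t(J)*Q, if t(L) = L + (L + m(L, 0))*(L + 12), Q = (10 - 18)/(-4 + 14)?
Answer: -1312/5 ≈ -262.40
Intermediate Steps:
Q = -⅘ (Q = -8/10 = -8*⅒ = -⅘ ≈ -0.80000)
J = 8 (J = -1 + 3*3 = -1 + 9 = 8)
t(L) = L + 2*L*(12 + L) (t(L) = L + (L + L)*(L + 12) = L + (2*L)*(12 + L) = L + 2*L*(12 + L))
t(J)*Q = (8*(25 + 2*8))*(-⅘) = (8*(25 + 16))*(-⅘) = (8*41)*(-⅘) = 328*(-⅘) = -1312/5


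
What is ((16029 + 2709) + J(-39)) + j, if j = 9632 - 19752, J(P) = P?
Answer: 8579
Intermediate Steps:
j = -10120
((16029 + 2709) + J(-39)) + j = ((16029 + 2709) - 39) - 10120 = (18738 - 39) - 10120 = 18699 - 10120 = 8579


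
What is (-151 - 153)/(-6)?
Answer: 152/3 ≈ 50.667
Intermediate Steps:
(-151 - 153)/(-6) = -304*(-1/6) = 152/3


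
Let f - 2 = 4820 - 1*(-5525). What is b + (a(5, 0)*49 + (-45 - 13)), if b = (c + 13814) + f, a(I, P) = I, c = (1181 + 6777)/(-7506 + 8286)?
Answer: 9499699/390 ≈ 24358.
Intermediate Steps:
c = 3979/390 (c = 7958/780 = 7958*(1/780) = 3979/390 ≈ 10.203)
f = 10347 (f = 2 + (4820 - 1*(-5525)) = 2 + (4820 + 5525) = 2 + 10345 = 10347)
b = 9426769/390 (b = (3979/390 + 13814) + 10347 = 5391439/390 + 10347 = 9426769/390 ≈ 24171.)
b + (a(5, 0)*49 + (-45 - 13)) = 9426769/390 + (5*49 + (-45 - 13)) = 9426769/390 + (245 - 58) = 9426769/390 + 187 = 9499699/390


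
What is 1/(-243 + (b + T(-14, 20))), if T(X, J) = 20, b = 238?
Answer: 1/15 ≈ 0.066667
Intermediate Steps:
1/(-243 + (b + T(-14, 20))) = 1/(-243 + (238 + 20)) = 1/(-243 + 258) = 1/15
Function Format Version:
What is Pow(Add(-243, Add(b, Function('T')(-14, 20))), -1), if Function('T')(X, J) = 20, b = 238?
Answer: Rational(1, 15) ≈ 0.066667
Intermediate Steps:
Pow(Add(-243, Add(b, Function('T')(-14, 20))), -1) = Pow(Add(-243, Add(238, 20)), -1) = Pow(Add(-243, 258), -1) = Pow(15, -1) = Rational(1, 15)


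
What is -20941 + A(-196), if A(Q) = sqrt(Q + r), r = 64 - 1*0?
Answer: -20941 + 2*I*sqrt(33) ≈ -20941.0 + 11.489*I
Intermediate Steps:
r = 64 (r = 64 + 0 = 64)
A(Q) = sqrt(64 + Q) (A(Q) = sqrt(Q + 64) = sqrt(64 + Q))
-20941 + A(-196) = -20941 + sqrt(64 - 196) = -20941 + sqrt(-132) = -20941 + 2*I*sqrt(33)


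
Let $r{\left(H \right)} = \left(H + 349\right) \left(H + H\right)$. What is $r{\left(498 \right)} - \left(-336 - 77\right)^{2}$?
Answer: $673043$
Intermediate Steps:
$r{\left(H \right)} = 2 H \left(349 + H\right)$ ($r{\left(H \right)} = \left(349 + H\right) 2 H = 2 H \left(349 + H\right)$)
$r{\left(498 \right)} - \left(-336 - 77\right)^{2} = 2 \cdot 498 \left(349 + 498\right) - \left(-336 - 77\right)^{2} = 2 \cdot 498 \cdot 847 - \left(-413\right)^{2} = 843612 - 170569 = 673043$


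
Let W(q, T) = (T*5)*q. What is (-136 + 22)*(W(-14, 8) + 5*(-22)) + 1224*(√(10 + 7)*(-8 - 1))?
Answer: 76380 - 11016*√17 ≈ 30960.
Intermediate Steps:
W(q, T) = 5*T*q (W(q, T) = (5*T)*q = 5*T*q)
(-136 + 22)*(W(-14, 8) + 5*(-22)) + 1224*(√(10 + 7)*(-8 - 1)) = (-136 + 22)*(5*8*(-14) + 5*(-22)) + 1224*(√(10 + 7)*(-8 - 1)) = -114*(-560 - 110) + 1224*(√17*(-9)) = -114*(-670) + 1224*(-9*√17) = 76380 - 11016*√17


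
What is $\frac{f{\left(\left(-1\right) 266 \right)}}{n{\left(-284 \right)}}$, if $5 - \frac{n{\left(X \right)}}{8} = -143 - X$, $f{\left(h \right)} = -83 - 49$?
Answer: $\frac{33}{272} \approx 0.12132$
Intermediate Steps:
$f{\left(h \right)} = -132$
$n{\left(X \right)} = 1184 + 8 X$ ($n{\left(X \right)} = 40 - 8 \left(-143 - X\right) = 40 + \left(1144 + 8 X\right) = 1184 + 8 X$)
$\frac{f{\left(\left(-1\right) 266 \right)}}{n{\left(-284 \right)}} = - \frac{132}{1184 + 8 \left(-284\right)} = - \frac{132}{1184 - 2272} = - \frac{132}{-1088} = \left(-132\right) \left(- \frac{1}{1088}\right) = \frac{33}{272}$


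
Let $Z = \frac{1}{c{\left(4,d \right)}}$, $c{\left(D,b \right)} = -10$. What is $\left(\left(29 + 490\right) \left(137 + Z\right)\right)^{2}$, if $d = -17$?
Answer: $\frac{504825881121}{100} \approx 5.0483 \cdot 10^{9}$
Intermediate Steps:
$Z = - \frac{1}{10}$ ($Z = \frac{1}{-10} = - \frac{1}{10} \approx -0.1$)
$\left(\left(29 + 490\right) \left(137 + Z\right)\right)^{2} = \left(\left(29 + 490\right) \left(137 - \frac{1}{10}\right)\right)^{2} = \left(519 \cdot \frac{1369}{10}\right)^{2} = \left(\frac{710511}{10}\right)^{2} = \frac{504825881121}{100}$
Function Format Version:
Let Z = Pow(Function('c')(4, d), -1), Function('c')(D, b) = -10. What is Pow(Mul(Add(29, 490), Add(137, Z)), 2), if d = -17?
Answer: Rational(504825881121, 100) ≈ 5.0483e+9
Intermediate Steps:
Z = Rational(-1, 10) (Z = Pow(-10, -1) = Rational(-1, 10) ≈ -0.10000)
Pow(Mul(Add(29, 490), Add(137, Z)), 2) = Pow(Mul(Add(29, 490), Add(137, Rational(-1, 10))), 2) = Pow(Mul(519, Rational(1369, 10)), 2) = Pow(Rational(710511, 10), 2) = Rational(504825881121, 100)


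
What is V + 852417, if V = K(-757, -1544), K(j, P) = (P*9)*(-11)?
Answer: 1005273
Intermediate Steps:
K(j, P) = -99*P (K(j, P) = (9*P)*(-11) = -99*P)
V = 152856 (V = -99*(-1544) = 152856)
V + 852417 = 152856 + 852417 = 1005273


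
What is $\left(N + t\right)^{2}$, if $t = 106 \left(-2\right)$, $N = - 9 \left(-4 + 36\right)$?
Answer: $250000$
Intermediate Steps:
$N = -288$ ($N = \left(-9\right) 32 = -288$)
$t = -212$
$\left(N + t\right)^{2} = \left(-288 - 212\right)^{2} = \left(-500\right)^{2} = 250000$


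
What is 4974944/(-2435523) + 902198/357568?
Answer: 209221601681/435432544032 ≈ 0.48049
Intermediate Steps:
4974944/(-2435523) + 902198/357568 = 4974944*(-1/2435523) + 902198*(1/357568) = -4974944/2435523 + 451099/178784 = 209221601681/435432544032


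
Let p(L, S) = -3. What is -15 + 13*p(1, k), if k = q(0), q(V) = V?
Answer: -54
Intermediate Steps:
k = 0
-15 + 13*p(1, k) = -15 + 13*(-3) = -15 - 39 = -54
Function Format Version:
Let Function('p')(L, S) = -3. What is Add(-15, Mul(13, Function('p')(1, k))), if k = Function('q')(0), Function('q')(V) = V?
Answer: -54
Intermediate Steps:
k = 0
Add(-15, Mul(13, Function('p')(1, k))) = Add(-15, Mul(13, -3)) = Add(-15, -39) = -54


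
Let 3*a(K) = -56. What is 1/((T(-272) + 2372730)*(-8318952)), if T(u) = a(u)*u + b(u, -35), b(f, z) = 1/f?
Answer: -34/672549411382563 ≈ -5.0554e-14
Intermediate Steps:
a(K) = -56/3 (a(K) = (1/3)*(-56) = -56/3)
T(u) = 1/u - 56*u/3 (T(u) = -56*u/3 + 1/u = 1/u - 56*u/3)
1/((T(-272) + 2372730)*(-8318952)) = 1/(((1/(-272) - 56/3*(-272)) + 2372730)*(-8318952)) = -1/8318952/((-1/272 + 15232/3) + 2372730) = -1/8318952/(4143101/816 + 2372730) = -1/8318952/(1940290781/816) = (816/1940290781)*(-1/8318952) = -34/672549411382563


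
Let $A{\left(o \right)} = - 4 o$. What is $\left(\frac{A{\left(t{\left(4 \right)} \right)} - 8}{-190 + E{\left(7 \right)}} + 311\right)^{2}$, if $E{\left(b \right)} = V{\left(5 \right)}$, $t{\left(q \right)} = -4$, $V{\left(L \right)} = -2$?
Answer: $\frac{55696369}{576} \approx 96695.0$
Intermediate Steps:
$E{\left(b \right)} = -2$
$\left(\frac{A{\left(t{\left(4 \right)} \right)} - 8}{-190 + E{\left(7 \right)}} + 311\right)^{2} = \left(\frac{\left(-4\right) \left(-4\right) - 8}{-190 - 2} + 311\right)^{2} = \left(\frac{16 - 8}{-192} + 311\right)^{2} = \left(8 \left(- \frac{1}{192}\right) + 311\right)^{2} = \left(- \frac{1}{24} + 311\right)^{2} = \left(\frac{7463}{24}\right)^{2} = \frac{55696369}{576}$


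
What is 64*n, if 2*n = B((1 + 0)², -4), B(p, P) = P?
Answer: -128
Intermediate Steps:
n = -2 (n = (½)*(-4) = -2)
64*n = 64*(-2) = -128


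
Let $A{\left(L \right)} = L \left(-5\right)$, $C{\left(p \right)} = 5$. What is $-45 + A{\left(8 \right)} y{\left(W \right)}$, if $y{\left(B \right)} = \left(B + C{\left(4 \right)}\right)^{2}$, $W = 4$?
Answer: $-3285$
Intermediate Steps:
$A{\left(L \right)} = - 5 L$
$y{\left(B \right)} = \left(5 + B\right)^{2}$ ($y{\left(B \right)} = \left(B + 5\right)^{2} = \left(5 + B\right)^{2}$)
$-45 + A{\left(8 \right)} y{\left(W \right)} = -45 + \left(-5\right) 8 \left(5 + 4\right)^{2} = -45 - 40 \cdot 9^{2} = -45 - 3240 = -3285$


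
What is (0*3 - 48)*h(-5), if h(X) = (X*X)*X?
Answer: 6000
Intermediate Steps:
h(X) = X³ (h(X) = X²*X = X³)
(0*3 - 48)*h(-5) = (0*3 - 48)*(-5)³ = (0 - 48)*(-125) = -48*(-125) = 6000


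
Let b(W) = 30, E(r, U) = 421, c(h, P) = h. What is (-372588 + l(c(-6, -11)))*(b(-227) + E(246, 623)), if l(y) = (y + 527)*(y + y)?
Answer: -170856840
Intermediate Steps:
l(y) = 2*y*(527 + y) (l(y) = (527 + y)*(2*y) = 2*y*(527 + y))
(-372588 + l(c(-6, -11)))*(b(-227) + E(246, 623)) = (-372588 + 2*(-6)*(527 - 6))*(30 + 421) = (-372588 + 2*(-6)*521)*451 = (-372588 - 6252)*451 = -378840*451 = -170856840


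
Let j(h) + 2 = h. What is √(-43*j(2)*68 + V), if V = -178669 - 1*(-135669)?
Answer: 10*I*√430 ≈ 207.36*I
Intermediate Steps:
j(h) = -2 + h
V = -43000 (V = -178669 + 135669 = -43000)
√(-43*j(2)*68 + V) = √(-43*(-2 + 2)*68 - 43000) = √(-43*0*68 - 43000) = √(0*68 - 43000) = √(0 - 43000) = √(-43000) = 10*I*√430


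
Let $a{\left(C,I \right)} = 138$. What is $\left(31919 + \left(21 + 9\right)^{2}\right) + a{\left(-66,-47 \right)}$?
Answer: $32957$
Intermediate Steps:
$\left(31919 + \left(21 + 9\right)^{2}\right) + a{\left(-66,-47 \right)} = \left(31919 + \left(21 + 9\right)^{2}\right) + 138 = \left(31919 + 30^{2}\right) + 138 = \left(31919 + 900\right) + 138 = 32819 + 138 = 32957$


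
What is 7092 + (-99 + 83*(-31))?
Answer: 4420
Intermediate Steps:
7092 + (-99 + 83*(-31)) = 7092 + (-99 - 2573) = 7092 - 2672 = 4420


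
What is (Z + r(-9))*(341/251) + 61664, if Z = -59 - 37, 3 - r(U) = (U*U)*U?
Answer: 15694540/251 ≈ 62528.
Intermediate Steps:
r(U) = 3 - U³ (r(U) = 3 - U*U*U = 3 - U²*U = 3 - U³)
Z = -96
(Z + r(-9))*(341/251) + 61664 = (-96 + (3 - 1*(-9)³))*(341/251) + 61664 = (-96 + (3 - 1*(-729)))*(341*(1/251)) + 61664 = (-96 + (3 + 729))*(341/251) + 61664 = (-96 + 732)*(341/251) + 61664 = 636*(341/251) + 61664 = 216876/251 + 61664 = 15694540/251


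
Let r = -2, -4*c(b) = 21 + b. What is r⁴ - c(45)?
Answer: 65/2 ≈ 32.500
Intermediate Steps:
c(b) = -21/4 - b/4 (c(b) = -(21 + b)/4 = -21/4 - b/4)
r⁴ - c(45) = (-2)⁴ - (-21/4 - ¼*45) = 16 - (-21/4 - 45/4) = 16 - 1*(-33/2) = 16 + 33/2 = 65/2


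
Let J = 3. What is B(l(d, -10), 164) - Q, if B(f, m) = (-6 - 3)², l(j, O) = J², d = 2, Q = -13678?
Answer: 13759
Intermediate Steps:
l(j, O) = 9 (l(j, O) = 3² = 9)
B(f, m) = 81 (B(f, m) = (-9)² = 81)
B(l(d, -10), 164) - Q = 81 - 1*(-13678) = 81 + 13678 = 13759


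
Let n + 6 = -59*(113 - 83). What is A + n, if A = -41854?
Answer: -43630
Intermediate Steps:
n = -1776 (n = -6 - 59*(113 - 83) = -6 - 59*30 = -6 - 1770 = -1776)
A + n = -41854 - 1776 = -43630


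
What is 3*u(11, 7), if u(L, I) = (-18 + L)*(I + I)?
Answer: -294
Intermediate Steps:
u(L, I) = 2*I*(-18 + L) (u(L, I) = (-18 + L)*(2*I) = 2*I*(-18 + L))
3*u(11, 7) = 3*(2*7*(-18 + 11)) = 3*(2*7*(-7)) = 3*(-98) = -294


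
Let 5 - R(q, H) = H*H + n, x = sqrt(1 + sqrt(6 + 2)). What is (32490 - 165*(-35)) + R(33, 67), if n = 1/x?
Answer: 33781 - 1/sqrt(1 + 2*sqrt(2)) ≈ 33781.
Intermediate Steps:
x = sqrt(1 + 2*sqrt(2)) (x = sqrt(1 + sqrt(8)) = sqrt(1 + 2*sqrt(2)) ≈ 1.9566)
n = 1/sqrt(1 + 2*sqrt(2)) (n = 1/(sqrt(1 + 2*sqrt(2))) = 1/sqrt(1 + 2*sqrt(2)) ≈ 0.51108)
R(q, H) = 5 - H**2 - 1/sqrt(1 + 2*sqrt(2)) (R(q, H) = 5 - (H*H + 1/sqrt(1 + 2*sqrt(2))) = 5 - (H**2 + 1/sqrt(1 + 2*sqrt(2))) = 5 + (-H**2 - 1/sqrt(1 + 2*sqrt(2))) = 5 - H**2 - 1/sqrt(1 + 2*sqrt(2)))
(32490 - 165*(-35)) + R(33, 67) = (32490 - 165*(-35)) + (5 - 1*67**2 - 1/sqrt(1 + 2*sqrt(2))) = (32490 + 5775) + (5 - 1*4489 - 1/sqrt(1 + 2*sqrt(2))) = 38265 + (5 - 4489 - 1/sqrt(1 + 2*sqrt(2))) = 38265 + (-4484 - 1/sqrt(1 + 2*sqrt(2))) = 33781 - 1/sqrt(1 + 2*sqrt(2))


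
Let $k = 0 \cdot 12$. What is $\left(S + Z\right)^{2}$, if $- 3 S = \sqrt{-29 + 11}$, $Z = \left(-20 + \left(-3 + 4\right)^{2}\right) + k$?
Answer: $359 + 38 i \sqrt{2} \approx 359.0 + 53.74 i$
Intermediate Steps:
$k = 0$
$Z = -19$ ($Z = \left(-20 + \left(-3 + 4\right)^{2}\right) + 0 = \left(-20 + 1^{2}\right) + 0 = \left(-20 + 1\right) + 0 = -19 + 0 = -19$)
$S = - i \sqrt{2}$ ($S = - \frac{\sqrt{-29 + 11}}{3} = - \frac{\sqrt{-18}}{3} = - \frac{3 i \sqrt{2}}{3} = - i \sqrt{2} \approx - 1.4142 i$)
$\left(S + Z\right)^{2} = \left(- i \sqrt{2} - 19\right)^{2} = \left(-19 - i \sqrt{2}\right)^{2}$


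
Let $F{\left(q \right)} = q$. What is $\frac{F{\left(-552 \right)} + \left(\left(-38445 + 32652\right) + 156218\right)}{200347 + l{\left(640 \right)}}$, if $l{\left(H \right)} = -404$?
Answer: $\frac{149873}{199943} \approx 0.74958$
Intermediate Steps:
$\frac{F{\left(-552 \right)} + \left(\left(-38445 + 32652\right) + 156218\right)}{200347 + l{\left(640 \right)}} = \frac{-552 + \left(\left(-38445 + 32652\right) + 156218\right)}{200347 - 404} = \frac{-552 + \left(-5793 + 156218\right)}{199943} = \left(-552 + 150425\right) \frac{1}{199943} = 149873 \cdot \frac{1}{199943} = \frac{149873}{199943}$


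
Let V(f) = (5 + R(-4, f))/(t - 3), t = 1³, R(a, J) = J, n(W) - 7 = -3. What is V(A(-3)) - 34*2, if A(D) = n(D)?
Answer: -145/2 ≈ -72.500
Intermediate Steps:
n(W) = 4 (n(W) = 7 - 3 = 4)
A(D) = 4
t = 1
V(f) = -5/2 - f/2 (V(f) = (5 + f)/(1 - 3) = (5 + f)/(-2) = (5 + f)*(-½) = -5/2 - f/2)
V(A(-3)) - 34*2 = (-5/2 - ½*4) - 34*2 = (-5/2 - 2) - 68 = -9/2 - 68 = -145/2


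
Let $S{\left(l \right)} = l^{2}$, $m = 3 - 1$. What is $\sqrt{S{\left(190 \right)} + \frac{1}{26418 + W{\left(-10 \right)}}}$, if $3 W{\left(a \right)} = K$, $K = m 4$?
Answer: $\frac{\sqrt{226796973886186}}{79262} \approx 190.0$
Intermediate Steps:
$m = 2$
$K = 8$ ($K = 2 \cdot 4 = 8$)
$W{\left(a \right)} = \frac{8}{3}$ ($W{\left(a \right)} = \frac{1}{3} \cdot 8 = \frac{8}{3}$)
$\sqrt{S{\left(190 \right)} + \frac{1}{26418 + W{\left(-10 \right)}}} = \sqrt{190^{2} + \frac{1}{26418 + \frac{8}{3}}} = \sqrt{36100 + \frac{1}{\frac{79262}{3}}} = \sqrt{36100 + \frac{3}{79262}} = \sqrt{\frac{2861358203}{79262}} = \frac{\sqrt{226796973886186}}{79262}$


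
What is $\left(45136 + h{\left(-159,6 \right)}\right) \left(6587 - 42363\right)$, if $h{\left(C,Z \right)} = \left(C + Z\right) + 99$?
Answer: $-1612853632$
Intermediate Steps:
$h{\left(C,Z \right)} = 99 + C + Z$
$\left(45136 + h{\left(-159,6 \right)}\right) \left(6587 - 42363\right) = \left(45136 + \left(99 - 159 + 6\right)\right) \left(6587 - 42363\right) = \left(45136 - 54\right) \left(-35776\right) = 45082 \left(-35776\right) = -1612853632$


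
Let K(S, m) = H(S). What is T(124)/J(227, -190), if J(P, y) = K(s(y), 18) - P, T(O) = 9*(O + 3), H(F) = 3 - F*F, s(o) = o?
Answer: -127/4036 ≈ -0.031467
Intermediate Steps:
H(F) = 3 - F²
K(S, m) = 3 - S²
T(O) = 27 + 9*O (T(O) = 9*(3 + O) = 27 + 9*O)
J(P, y) = 3 - P - y² (J(P, y) = (3 - y²) - P = 3 - P - y²)
T(124)/J(227, -190) = (27 + 9*124)/(3 - 1*227 - 1*(-190)²) = (27 + 1116)/(3 - 227 - 1*36100) = 1143/(3 - 227 - 36100) = 1143/(-36324) = 1143*(-1/36324) = -127/4036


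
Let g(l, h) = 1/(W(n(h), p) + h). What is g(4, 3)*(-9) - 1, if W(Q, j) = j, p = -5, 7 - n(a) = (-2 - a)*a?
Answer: 7/2 ≈ 3.5000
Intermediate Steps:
n(a) = 7 - a*(-2 - a) (n(a) = 7 - (-2 - a)*a = 7 - a*(-2 - a))
g(l, h) = 1/(-5 + h)
g(4, 3)*(-9) - 1 = -9/(-5 + 3) - 1 = -9/(-2) - 1 = -½*(-9) - 1 = 9/2 - 1 = 7/2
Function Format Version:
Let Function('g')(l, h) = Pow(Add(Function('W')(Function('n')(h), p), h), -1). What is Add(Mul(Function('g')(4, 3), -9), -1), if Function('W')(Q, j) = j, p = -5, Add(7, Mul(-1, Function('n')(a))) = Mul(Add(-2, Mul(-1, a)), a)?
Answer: Rational(7, 2) ≈ 3.5000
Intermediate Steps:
Function('n')(a) = Add(7, Mul(-1, a, Add(-2, Mul(-1, a)))) (Function('n')(a) = Add(7, Mul(-1, Mul(Add(-2, Mul(-1, a)), a))) = Add(7, Mul(-1, Mul(a, Add(-2, Mul(-1, a))))) = Add(7, Mul(-1, a, Add(-2, Mul(-1, a)))))
Function('g')(l, h) = Pow(Add(-5, h), -1)
Add(Mul(Function('g')(4, 3), -9), -1) = Add(Mul(Pow(Add(-5, 3), -1), -9), -1) = Add(Mul(Pow(-2, -1), -9), -1) = Add(Mul(Rational(-1, 2), -9), -1) = Add(Rational(9, 2), -1) = Rational(7, 2)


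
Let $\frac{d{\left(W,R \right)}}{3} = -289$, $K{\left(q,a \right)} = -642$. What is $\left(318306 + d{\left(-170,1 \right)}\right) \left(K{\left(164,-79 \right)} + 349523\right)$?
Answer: $110748435759$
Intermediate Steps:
$d{\left(W,R \right)} = -867$ ($d{\left(W,R \right)} = 3 \left(-289\right) = -867$)
$\left(318306 + d{\left(-170,1 \right)}\right) \left(K{\left(164,-79 \right)} + 349523\right) = \left(318306 - 867\right) \left(-642 + 349523\right) = 317439 \cdot 348881 = 110748435759$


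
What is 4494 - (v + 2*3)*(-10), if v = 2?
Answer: 4574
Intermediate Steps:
4494 - (v + 2*3)*(-10) = 4494 - (2 + 2*3)*(-10) = 4494 - (2 + 6)*(-10) = 4494 - 8*(-10) = 4494 - 1*(-80) = 4494 + 80 = 4574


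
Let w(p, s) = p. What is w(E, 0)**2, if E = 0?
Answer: 0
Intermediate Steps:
w(E, 0)**2 = 0**2 = 0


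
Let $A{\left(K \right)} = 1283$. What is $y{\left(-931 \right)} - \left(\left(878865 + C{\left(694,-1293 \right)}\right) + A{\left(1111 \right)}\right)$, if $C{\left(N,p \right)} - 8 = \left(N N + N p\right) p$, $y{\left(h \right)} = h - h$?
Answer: $-538388014$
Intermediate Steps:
$y{\left(h \right)} = 0$
$C{\left(N,p \right)} = 8 + p \left(N^{2} + N p\right)$ ($C{\left(N,p \right)} = 8 + \left(N N + N p\right) p = 8 + \left(N^{2} + N p\right) p = 8 + p \left(N^{2} + N p\right)$)
$y{\left(-931 \right)} - \left(\left(878865 + C{\left(694,-1293 \right)}\right) + A{\left(1111 \right)}\right) = 0 - \left(\left(878865 + \left(8 + 694 \left(-1293\right)^{2} - 1293 \cdot 694^{2}\right)\right) + 1283\right) = 0 - \left(\left(878865 + \left(8 + 694 \cdot 1671849 - 622755348\right)\right) + 1283\right) = 0 - \left(\left(878865 + \left(8 + 1160263206 - 622755348\right)\right) + 1283\right) = 0 - \left(\left(878865 + 537507866\right) + 1283\right) = 0 - \left(538386731 + 1283\right) = 0 - 538388014 = -538388014$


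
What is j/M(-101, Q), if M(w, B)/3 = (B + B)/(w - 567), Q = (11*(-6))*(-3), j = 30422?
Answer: -5080474/297 ≈ -17106.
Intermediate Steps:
Q = 198 (Q = -66*(-3) = 198)
M(w, B) = 6*B/(-567 + w) (M(w, B) = 3*((B + B)/(w - 567)) = 3*((2*B)/(-567 + w)) = 3*(2*B/(-567 + w)) = 6*B/(-567 + w))
j/M(-101, Q) = 30422/((6*198/(-567 - 101))) = 30422/((6*198/(-668))) = 30422/((6*198*(-1/668))) = 30422/(-297/167) = 30422*(-167/297) = -5080474/297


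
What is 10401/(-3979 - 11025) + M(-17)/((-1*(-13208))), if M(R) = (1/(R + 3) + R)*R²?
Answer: -739902749/693604912 ≈ -1.0667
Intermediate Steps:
M(R) = R²*(R + 1/(3 + R)) (M(R) = (1/(3 + R) + R)*R² = (R + 1/(3 + R))*R² = R²*(R + 1/(3 + R)))
10401/(-3979 - 11025) + M(-17)/((-1*(-13208))) = 10401/(-3979 - 11025) + ((-17)²*(1 + (-17)² + 3*(-17))/(3 - 17))/((-1*(-13208))) = 10401/(-15004) + (289*(1 + 289 - 51)/(-14))/13208 = 10401*(-1/15004) + (289*(-1/14)*239)*(1/13208) = -10401/15004 - 69071/14*1/13208 = -10401/15004 - 69071/184912 = -739902749/693604912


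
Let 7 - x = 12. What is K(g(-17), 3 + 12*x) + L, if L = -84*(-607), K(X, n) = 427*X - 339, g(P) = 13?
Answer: 56200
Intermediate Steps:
x = -5 (x = 7 - 1*12 = 7 - 12 = -5)
K(X, n) = -339 + 427*X
L = 50988
K(g(-17), 3 + 12*x) + L = (-339 + 427*13) + 50988 = (-339 + 5551) + 50988 = 5212 + 50988 = 56200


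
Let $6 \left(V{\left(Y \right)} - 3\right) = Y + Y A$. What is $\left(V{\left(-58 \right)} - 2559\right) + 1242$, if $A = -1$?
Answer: $-1314$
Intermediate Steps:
$V{\left(Y \right)} = 3$ ($V{\left(Y \right)} = 3 + \frac{Y + Y \left(-1\right)}{6} = 3 + \frac{Y - Y}{6} = 3 + \frac{1}{6} \cdot 0 = 3 + 0 = 3$)
$\left(V{\left(-58 \right)} - 2559\right) + 1242 = \left(3 - 2559\right) + 1242 = -2556 + 1242 = -1314$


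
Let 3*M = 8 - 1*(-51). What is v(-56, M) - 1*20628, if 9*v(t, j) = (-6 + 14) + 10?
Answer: -20626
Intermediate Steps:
M = 59/3 (M = (8 - 1*(-51))/3 = (8 + 51)/3 = (1/3)*59 = 59/3 ≈ 19.667)
v(t, j) = 2 (v(t, j) = ((-6 + 14) + 10)/9 = (8 + 10)/9 = (1/9)*18 = 2)
v(-56, M) - 1*20628 = 2 - 1*20628 = 2 - 20628 = -20626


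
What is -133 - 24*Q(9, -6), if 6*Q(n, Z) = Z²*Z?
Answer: 731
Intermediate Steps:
Q(n, Z) = Z³/6 (Q(n, Z) = (Z²*Z)/6 = Z³/6)
-133 - 24*Q(9, -6) = -133 - 4*(-6)³ = -133 - 4*(-216) = -133 - 24*(-36) = -133 + 864 = 731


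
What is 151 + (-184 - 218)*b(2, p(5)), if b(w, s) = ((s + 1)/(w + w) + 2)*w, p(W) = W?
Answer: -2663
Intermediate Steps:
b(w, s) = w*(2 + (1 + s)/(2*w)) (b(w, s) = ((1 + s)/((2*w)) + 2)*w = ((1 + s)*(1/(2*w)) + 2)*w = ((1 + s)/(2*w) + 2)*w = (2 + (1 + s)/(2*w))*w = w*(2 + (1 + s)/(2*w)))
151 + (-184 - 218)*b(2, p(5)) = 151 + (-184 - 218)*(½ + (½)*5 + 2*2) = 151 - 402*(½ + 5/2 + 4) = 151 - 402*7 = 151 - 2814 = -2663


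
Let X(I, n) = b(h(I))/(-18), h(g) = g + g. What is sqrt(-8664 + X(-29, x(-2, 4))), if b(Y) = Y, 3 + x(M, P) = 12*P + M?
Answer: I*sqrt(77947)/3 ≈ 93.063*I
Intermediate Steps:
h(g) = 2*g
x(M, P) = -3 + M + 12*P (x(M, P) = -3 + (12*P + M) = -3 + (M + 12*P) = -3 + M + 12*P)
X(I, n) = -I/9 (X(I, n) = (2*I)/(-18) = (2*I)*(-1/18) = -I/9)
sqrt(-8664 + X(-29, x(-2, 4))) = sqrt(-8664 - 1/9*(-29)) = sqrt(-8664 + 29/9) = sqrt(-77947/9) = I*sqrt(77947)/3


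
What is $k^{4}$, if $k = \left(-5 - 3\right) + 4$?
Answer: $256$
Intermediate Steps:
$k = -4$ ($k = -8 + 4 = -4$)
$k^{4} = \left(-4\right)^{4} = 256$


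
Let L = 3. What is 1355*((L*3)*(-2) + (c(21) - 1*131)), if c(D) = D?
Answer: -173440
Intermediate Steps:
1355*((L*3)*(-2) + (c(21) - 1*131)) = 1355*((3*3)*(-2) + (21 - 1*131)) = 1355*(9*(-2) + (21 - 131)) = 1355*(-18 - 110) = 1355*(-128) = -173440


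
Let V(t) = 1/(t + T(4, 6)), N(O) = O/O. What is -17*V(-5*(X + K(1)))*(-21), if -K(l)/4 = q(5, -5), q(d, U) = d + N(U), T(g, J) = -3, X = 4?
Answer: 357/97 ≈ 3.6804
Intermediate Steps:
N(O) = 1
q(d, U) = 1 + d (q(d, U) = d + 1 = 1 + d)
K(l) = -24 (K(l) = -4*(1 + 5) = -4*6 = -24)
V(t) = 1/(-3 + t) (V(t) = 1/(t - 3) = 1/(-3 + t))
-17*V(-5*(X + K(1)))*(-21) = -17/(-3 - 5*(4 - 24))*(-21) = -17/(-3 - 5*(-20))*(-21) = -17/(-3 + 100)*(-21) = -17/97*(-21) = 357/97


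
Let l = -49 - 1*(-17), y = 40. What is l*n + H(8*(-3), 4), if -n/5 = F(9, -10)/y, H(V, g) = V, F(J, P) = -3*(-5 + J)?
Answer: -72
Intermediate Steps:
F(J, P) = 15 - 3*J
l = -32 (l = -49 + 17 = -32)
n = 3/2 (n = -5*(15 - 3*9)/40 = -5*(15 - 27)/40 = -(-60)/40 = -5*(-3/10) = 3/2 ≈ 1.5000)
l*n + H(8*(-3), 4) = -32*3/2 + 8*(-3) = -48 - 24 = -72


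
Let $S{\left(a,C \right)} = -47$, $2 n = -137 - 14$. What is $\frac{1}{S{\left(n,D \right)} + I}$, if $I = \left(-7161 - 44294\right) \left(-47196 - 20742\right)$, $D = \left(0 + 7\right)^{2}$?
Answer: $\frac{1}{3495749743} \approx 2.8606 \cdot 10^{-10}$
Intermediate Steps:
$D = 49$ ($D = 7^{2} = 49$)
$n = - \frac{151}{2}$ ($n = \frac{-137 - 14}{2} = \frac{1}{2} \left(-151\right) = - \frac{151}{2} \approx -75.5$)
$I = 3495749790$ ($I = \left(-51455\right) \left(-67938\right) = 3495749790$)
$\frac{1}{S{\left(n,D \right)} + I} = \frac{1}{-47 + 3495749790} = \frac{1}{3495749743}$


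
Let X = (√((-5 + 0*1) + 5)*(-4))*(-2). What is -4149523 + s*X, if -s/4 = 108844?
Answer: -4149523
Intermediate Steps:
s = -435376 (s = -4*108844 = -435376)
X = 0 (X = (√((-5 + 0) + 5)*(-4))*(-2) = (√(-5 + 5)*(-4))*(-2) = (√0*(-4))*(-2) = (0*(-4))*(-2) = 0*(-2) = 0)
-4149523 + s*X = -4149523 - 435376*0 = -4149523 + 0 = -4149523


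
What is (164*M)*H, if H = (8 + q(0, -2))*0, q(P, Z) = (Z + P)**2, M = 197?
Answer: 0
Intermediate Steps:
q(P, Z) = (P + Z)**2
H = 0 (H = (8 + (0 - 2)**2)*0 = (8 + (-2)**2)*0 = (8 + 4)*0 = 12*0 = 0)
(164*M)*H = (164*197)*0 = 32308*0 = 0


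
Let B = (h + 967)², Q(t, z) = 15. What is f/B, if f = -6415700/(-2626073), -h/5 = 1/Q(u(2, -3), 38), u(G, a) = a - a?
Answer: 577413/220852739300 ≈ 2.6145e-6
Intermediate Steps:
u(G, a) = 0
h = -⅓ (h = -5/15 = -5*1/15 = -⅓ ≈ -0.33333)
f = 6415700/2626073 (f = -6415700*(-1/2626073) = 6415700/2626073 ≈ 2.4431)
B = 8410000/9 (B = (-⅓ + 967)² = (2900/3)² = 8410000/9 ≈ 9.3444e+5)
f/B = 6415700/(2626073*(8410000/9)) = (6415700/2626073)*(9/8410000) = 577413/220852739300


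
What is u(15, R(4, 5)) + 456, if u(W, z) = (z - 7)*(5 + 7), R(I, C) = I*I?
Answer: 564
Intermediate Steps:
R(I, C) = I²
u(W, z) = -84 + 12*z (u(W, z) = (-7 + z)*12 = -84 + 12*z)
u(15, R(4, 5)) + 456 = (-84 + 12*4²) + 456 = (-84 + 12*16) + 456 = (-84 + 192) + 456 = 108 + 456 = 564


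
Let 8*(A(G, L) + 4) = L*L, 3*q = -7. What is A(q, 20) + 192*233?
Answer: 44782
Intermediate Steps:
q = -7/3 (q = (⅓)*(-7) = -7/3 ≈ -2.3333)
A(G, L) = -4 + L²/8 (A(G, L) = -4 + (L*L)/8 = -4 + L²/8)
A(q, 20) + 192*233 = (-4 + (⅛)*20²) + 192*233 = (-4 + (⅛)*400) + 44736 = (-4 + 50) + 44736 = 46 + 44736 = 44782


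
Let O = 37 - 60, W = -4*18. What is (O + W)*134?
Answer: -12730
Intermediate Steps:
W = -72
O = -23
(O + W)*134 = (-23 - 72)*134 = -95*134 = -12730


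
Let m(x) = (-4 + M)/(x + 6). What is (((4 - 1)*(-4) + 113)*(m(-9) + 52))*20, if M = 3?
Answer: 317140/3 ≈ 1.0571e+5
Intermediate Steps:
m(x) = -1/(6 + x) (m(x) = (-4 + 3)/(x + 6) = -1/(6 + x))
(((4 - 1)*(-4) + 113)*(m(-9) + 52))*20 = (((4 - 1)*(-4) + 113)*(-1/(6 - 9) + 52))*20 = ((3*(-4) + 113)*(-1/(-3) + 52))*20 = ((-12 + 113)*(-1*(-⅓) + 52))*20 = (101*(⅓ + 52))*20 = (101*(157/3))*20 = (15857/3)*20 = 317140/3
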